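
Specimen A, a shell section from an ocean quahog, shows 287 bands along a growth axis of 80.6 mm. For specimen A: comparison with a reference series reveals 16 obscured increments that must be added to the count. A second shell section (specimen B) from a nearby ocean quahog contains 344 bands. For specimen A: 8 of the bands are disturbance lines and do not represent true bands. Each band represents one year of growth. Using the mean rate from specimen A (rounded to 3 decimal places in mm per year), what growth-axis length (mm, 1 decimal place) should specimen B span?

Specimen A: correcting the raw count gives 287 − 8 + 16 = 295 true bands.
A: 80.6 mm over 295 years gives 80.6 / 295 ≈ 0.273 mm/year.
B's length ≈ 0.273 × 344 = 93.9 mm.

93.9 mm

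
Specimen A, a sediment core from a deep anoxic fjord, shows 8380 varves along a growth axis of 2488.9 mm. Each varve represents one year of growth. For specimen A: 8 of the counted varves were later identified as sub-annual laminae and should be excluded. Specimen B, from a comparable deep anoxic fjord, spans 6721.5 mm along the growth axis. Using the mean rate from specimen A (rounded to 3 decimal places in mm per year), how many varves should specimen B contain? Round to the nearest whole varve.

Specimen A: after corrections the count is 8380 − 8 = 8372 varves.
A: Extension rate ≈ 2488.9 / 8372 = 0.297 mm per year.
B spans 6721.5 / 0.297 = 22631.31 years ≈ 22631 varves.

22631 varves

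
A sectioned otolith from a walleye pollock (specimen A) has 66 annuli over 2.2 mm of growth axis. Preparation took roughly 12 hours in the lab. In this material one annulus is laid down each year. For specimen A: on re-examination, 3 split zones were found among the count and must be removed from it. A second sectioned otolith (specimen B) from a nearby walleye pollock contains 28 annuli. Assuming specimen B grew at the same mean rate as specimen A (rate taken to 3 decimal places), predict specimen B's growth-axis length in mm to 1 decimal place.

Specimen A: true annulus count = 66 − 3 = 63.
A: 2.2 mm over 63 years gives 2.2 / 63 ≈ 0.035 mm/yr.
B's length ≈ 0.035 × 28 = 1.0 mm.

1.0 mm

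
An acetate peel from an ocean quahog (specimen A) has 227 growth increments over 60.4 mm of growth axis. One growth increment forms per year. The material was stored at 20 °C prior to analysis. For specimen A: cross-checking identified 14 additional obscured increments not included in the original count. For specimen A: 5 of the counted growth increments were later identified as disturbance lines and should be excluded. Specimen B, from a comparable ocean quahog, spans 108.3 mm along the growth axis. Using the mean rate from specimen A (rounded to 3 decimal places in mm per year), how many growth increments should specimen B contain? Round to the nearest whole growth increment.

423 growth increments

Specimen A: adjusted count: 227 − 5 + 14 = 236 growth increments.
A: Extension rate ≈ 60.4 / 236 = 0.256 mm/year.
For B, 108.3 / 0.256 = 423.05 years ≈ 423 growth increments.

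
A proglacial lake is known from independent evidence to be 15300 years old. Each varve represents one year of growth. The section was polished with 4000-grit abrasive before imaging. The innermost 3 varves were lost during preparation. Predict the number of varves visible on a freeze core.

15297 varves

One varve per year gives 15300 varves over 15300 years.
Subtracting the 3 varves not captured gives 15300 − 3 = 15297 varves in the record.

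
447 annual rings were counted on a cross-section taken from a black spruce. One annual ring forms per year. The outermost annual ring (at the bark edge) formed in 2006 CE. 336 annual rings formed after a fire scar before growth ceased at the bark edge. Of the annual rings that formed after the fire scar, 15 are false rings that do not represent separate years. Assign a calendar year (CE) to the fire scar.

1685 CE

336 annual rings post-date the fire scar.
Removing the 15 false annual rings leaves 336 − 15 = 321 true annual rings beyond the fire scar.
2006 − 321 = 1685 CE.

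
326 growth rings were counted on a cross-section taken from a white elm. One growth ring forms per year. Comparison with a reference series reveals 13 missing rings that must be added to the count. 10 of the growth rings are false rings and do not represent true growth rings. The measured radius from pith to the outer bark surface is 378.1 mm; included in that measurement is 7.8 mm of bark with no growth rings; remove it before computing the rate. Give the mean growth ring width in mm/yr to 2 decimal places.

Adjusted count: 326 − 10 + 13 = 329 growth rings.
The growth record spans 378.1 − 7.8 = 370.3 mm.
Mean rate = 370.3 mm / 329 years ≈ 1.13 mm/yr.

1.13 mm/yr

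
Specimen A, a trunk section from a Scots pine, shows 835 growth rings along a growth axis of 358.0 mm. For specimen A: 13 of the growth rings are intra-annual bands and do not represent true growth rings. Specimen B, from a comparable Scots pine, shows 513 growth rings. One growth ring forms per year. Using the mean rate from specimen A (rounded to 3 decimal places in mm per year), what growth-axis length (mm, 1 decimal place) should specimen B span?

223.7 mm

Specimen A: after corrections the count is 835 − 13 = 822 growth rings.
A: Extension rate ≈ 358.0 / 822 = 0.436 mm/year.
B's length ≈ 0.436 × 513 = 223.7 mm.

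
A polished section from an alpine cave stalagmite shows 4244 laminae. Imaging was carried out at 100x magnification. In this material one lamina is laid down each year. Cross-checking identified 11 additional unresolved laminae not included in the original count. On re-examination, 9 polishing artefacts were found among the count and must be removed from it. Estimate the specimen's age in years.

Correcting the raw count gives 4244 − 9 + 11 = 4246 true laminae.
With a one-to-one lamina periodicity this is 4246 years.

4246 yr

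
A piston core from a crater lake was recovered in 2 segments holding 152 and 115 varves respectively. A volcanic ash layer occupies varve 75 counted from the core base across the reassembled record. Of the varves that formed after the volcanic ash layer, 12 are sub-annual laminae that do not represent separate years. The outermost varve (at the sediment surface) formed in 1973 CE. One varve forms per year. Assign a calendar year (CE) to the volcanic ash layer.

Total varves = 152 + 115 = 267.
The volcanic ash layer sits at varve 75 from the core base, so 267 − 75 = 192 varves formed after it.
Removing the 12 false varves leaves 192 − 12 = 180 true varves beyond the volcanic ash layer.
1973 − 180 = 1793 CE.

1793 CE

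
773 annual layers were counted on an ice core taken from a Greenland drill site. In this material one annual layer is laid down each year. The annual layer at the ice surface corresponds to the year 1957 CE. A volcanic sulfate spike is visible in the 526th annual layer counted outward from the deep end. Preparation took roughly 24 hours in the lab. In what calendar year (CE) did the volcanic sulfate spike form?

1710 CE

Between annual layer 526 and the ice surface there are 773 − 526 = 247 annual layers.
Counting back 247 years from 1957 CE places the volcanic sulfate spike in 1957 − 247 = 1710 CE.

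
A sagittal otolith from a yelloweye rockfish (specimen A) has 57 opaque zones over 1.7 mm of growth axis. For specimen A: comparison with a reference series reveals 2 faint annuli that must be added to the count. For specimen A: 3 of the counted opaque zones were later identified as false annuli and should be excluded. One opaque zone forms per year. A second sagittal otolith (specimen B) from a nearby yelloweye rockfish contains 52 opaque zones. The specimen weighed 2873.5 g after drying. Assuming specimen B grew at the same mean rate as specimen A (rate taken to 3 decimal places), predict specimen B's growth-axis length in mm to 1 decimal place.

1.6 mm

Specimen A: after corrections the count is 57 − 3 + 2 = 56 opaque zones.
A: 1.7 mm over 56 years gives 1.7 / 56 ≈ 0.030 mm/year.
B's length ≈ 0.030 × 52 = 1.6 mm.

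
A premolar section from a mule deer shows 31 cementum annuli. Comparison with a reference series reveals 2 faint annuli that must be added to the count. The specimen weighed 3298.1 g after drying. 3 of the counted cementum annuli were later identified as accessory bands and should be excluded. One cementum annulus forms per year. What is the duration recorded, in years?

30 years

Adjusted count: 31 − 3 + 2 = 30 cementum annuli.
One cementum annulus per year makes the duration 30 years.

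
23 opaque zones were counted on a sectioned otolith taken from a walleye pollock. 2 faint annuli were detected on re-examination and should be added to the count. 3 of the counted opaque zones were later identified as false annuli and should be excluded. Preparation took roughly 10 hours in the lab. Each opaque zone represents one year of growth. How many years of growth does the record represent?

22 years

Correcting the raw count gives 23 − 3 + 2 = 22 true opaque zones.
At one opaque zone per year, that is 22 years.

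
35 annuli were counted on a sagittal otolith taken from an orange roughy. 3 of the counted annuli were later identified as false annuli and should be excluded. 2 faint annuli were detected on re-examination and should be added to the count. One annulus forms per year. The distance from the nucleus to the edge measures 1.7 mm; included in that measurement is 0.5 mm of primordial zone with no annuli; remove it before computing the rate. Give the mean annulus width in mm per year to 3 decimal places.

0.035 mm per year

Correcting the raw count gives 35 − 3 + 2 = 34 true annuli.
Removing the 0.5 mm offcut leaves 1.7 − 0.5 = 1.2 mm.
1.2 mm over 34 years gives 1.2 / 34 ≈ 0.035 mm per year.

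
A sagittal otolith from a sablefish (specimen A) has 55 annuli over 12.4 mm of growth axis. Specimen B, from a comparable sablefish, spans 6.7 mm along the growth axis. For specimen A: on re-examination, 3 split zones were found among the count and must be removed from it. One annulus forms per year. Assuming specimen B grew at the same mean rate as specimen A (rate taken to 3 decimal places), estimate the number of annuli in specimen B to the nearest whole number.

28 annuli

Specimen A: correcting the raw count gives 55 − 3 = 52 true annuli.
A: Extension rate ≈ 12.4 / 52 = 0.238 mm/year.
B spans 6.7 / 0.238 = 28.15 years ≈ 28 annuli.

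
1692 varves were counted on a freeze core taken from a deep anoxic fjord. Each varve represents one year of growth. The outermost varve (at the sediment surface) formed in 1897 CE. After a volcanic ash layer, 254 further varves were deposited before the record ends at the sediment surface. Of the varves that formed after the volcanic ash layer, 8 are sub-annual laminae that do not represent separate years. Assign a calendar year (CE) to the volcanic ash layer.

1651 CE

There are 254 varves younger than the volcanic ash layer.
Removing the 8 false varves leaves 254 − 8 = 246 true varves beyond the volcanic ash layer.
The varve at the sediment surface is 1897 CE, so the volcanic ash layer dates to 1897 − 246 = 1651 CE.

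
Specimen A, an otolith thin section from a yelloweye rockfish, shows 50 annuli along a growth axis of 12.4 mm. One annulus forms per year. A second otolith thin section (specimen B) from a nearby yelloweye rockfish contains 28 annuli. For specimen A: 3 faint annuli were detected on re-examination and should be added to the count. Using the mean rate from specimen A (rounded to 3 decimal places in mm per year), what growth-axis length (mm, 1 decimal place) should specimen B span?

6.6 mm

Specimen A: adjusted count: 50 + 3 = 53 annuli.
A: Mean rate = 12.4 mm / 53 years ≈ 0.234 mm/yr.
For B, 0.234 mm/year × 28 years = 6.6 mm.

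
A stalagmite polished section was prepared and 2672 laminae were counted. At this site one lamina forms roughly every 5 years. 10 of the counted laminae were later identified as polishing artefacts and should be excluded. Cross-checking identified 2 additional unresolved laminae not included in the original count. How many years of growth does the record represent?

True lamina count = 2672 − 10 + 2 = 2664.
2664 laminae at 5 years each span 2664 × 5 = 13320 years.

13320 yr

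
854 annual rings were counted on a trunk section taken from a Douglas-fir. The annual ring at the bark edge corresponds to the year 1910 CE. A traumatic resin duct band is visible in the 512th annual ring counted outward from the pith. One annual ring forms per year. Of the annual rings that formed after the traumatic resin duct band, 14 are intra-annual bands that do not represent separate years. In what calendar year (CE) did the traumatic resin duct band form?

854 − 512 = 342 annual rings lie beyond the traumatic resin duct band toward the bark edge.
Excluding 14 false annual rings: 342 − 14 = 328.
1910 − 328 = 1582 CE.

1582 CE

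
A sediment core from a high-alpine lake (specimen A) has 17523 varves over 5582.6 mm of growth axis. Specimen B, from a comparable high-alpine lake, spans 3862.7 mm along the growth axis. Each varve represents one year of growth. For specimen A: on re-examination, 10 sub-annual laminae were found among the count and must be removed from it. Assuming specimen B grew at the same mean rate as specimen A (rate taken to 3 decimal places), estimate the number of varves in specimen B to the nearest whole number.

12109 varves

Specimen A: after corrections the count is 17523 − 10 = 17513 varves.
A: Mean rate = 5582.6 mm / 17513 years ≈ 0.319 mm per year.
B spans 3862.7 / 0.319 = 12108.78 years ≈ 12109 varves.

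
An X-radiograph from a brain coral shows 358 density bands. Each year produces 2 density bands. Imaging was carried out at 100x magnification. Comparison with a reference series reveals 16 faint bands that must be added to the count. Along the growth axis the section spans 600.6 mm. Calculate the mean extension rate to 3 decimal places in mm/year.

3.212 mm/year

Adjusted count: 358 + 16 = 374 density bands.
374 density bands at 2 per year is 374 / 2 = 187 years.
Mean rate = 600.6 mm / 187 years ≈ 3.212 mm/year.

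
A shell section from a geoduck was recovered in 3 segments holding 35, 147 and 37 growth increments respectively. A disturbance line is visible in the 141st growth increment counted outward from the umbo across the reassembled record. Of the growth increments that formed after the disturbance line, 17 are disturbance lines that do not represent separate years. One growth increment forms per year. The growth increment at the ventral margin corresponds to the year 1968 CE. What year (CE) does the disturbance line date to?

1907 CE

Total growth increments = 35 + 147 + 37 = 219.
Between growth increment 141 and the ventral margin there are 219 − 141 = 78 growth increments.
78 − 17 false = 61 true growth increments after the disturbance line.
1968 − 61 = 1907 CE.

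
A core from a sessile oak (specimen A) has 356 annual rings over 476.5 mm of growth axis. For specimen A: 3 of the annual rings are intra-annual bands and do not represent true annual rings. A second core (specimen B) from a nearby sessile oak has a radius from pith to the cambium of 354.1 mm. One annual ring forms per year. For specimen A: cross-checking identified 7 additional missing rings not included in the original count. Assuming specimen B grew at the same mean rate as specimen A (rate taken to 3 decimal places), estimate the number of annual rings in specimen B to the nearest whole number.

267 annual rings

Specimen A: true annual ring count = 356 − 3 + 7 = 360.
A: Extension rate ≈ 476.5 / 360 = 1.324 mm/year.
B spans 354.1 / 1.324 = 267.45 years ≈ 267 annual rings.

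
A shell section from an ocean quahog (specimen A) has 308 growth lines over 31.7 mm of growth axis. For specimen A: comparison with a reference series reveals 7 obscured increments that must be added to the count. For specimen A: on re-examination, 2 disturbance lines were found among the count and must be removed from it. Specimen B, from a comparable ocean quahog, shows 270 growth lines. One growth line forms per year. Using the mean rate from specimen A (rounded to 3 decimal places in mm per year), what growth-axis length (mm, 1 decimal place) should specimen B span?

Specimen A: correcting the raw count gives 308 − 2 + 7 = 313 true growth lines.
A: 31.7 mm over 313 years gives 31.7 / 313 ≈ 0.101 mm/yr.
B's length ≈ 0.101 × 270 = 27.3 mm.

27.3 mm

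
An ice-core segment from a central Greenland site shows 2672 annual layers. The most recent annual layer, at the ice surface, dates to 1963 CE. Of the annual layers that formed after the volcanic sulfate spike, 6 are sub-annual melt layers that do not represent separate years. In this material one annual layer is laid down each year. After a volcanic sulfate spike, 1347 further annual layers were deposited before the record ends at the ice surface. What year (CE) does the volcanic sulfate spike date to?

622 CE

There are 1347 annual layers younger than the volcanic sulfate spike.
Excluding 6 false annual layers: 1347 − 6 = 1341.
Counting back 1341 years from 1963 CE places the volcanic sulfate spike in 1963 − 1341 = 622 CE.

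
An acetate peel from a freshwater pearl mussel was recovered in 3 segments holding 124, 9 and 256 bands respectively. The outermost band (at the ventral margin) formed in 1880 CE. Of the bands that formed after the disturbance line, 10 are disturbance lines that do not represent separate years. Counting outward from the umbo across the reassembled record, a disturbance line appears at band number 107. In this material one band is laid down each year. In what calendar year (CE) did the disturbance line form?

1608 CE

Total bands = 124 + 9 + 256 = 389.
The disturbance line sits at band 107 from the umbo, so 389 − 107 = 282 bands formed after it.
Excluding 10 false bands: 282 − 10 = 272.
Counting back 272 years from 1880 CE places the disturbance line in 1880 − 272 = 1608 CE.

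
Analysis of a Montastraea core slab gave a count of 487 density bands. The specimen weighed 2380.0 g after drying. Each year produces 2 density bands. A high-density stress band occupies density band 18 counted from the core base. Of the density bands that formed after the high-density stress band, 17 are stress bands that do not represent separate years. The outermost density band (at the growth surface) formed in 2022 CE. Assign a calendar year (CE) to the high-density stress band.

Between density band 18 and the growth surface there are 487 − 18 = 469 density bands.
Removing the 17 false density bands leaves 469 − 17 = 452 true density bands beyond the high-density stress band.
Dividing by 2 density bands per year: 452 / 2 = 226 years.
2022 − 226 = 1796 CE.

1796 CE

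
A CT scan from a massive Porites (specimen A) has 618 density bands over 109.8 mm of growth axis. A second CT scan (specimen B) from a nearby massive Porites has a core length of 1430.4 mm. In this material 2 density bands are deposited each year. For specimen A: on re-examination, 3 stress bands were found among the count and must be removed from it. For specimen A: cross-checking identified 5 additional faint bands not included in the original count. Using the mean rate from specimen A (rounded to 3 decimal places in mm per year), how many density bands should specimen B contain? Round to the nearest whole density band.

8081 density bands

Specimen A: true density band count = 618 − 3 + 5 = 620.
Specimen A: dividing by 2 density bands per year: 620 / 2 = 310 years.
A: Mean rate = 109.8 mm / 310 years ≈ 0.354 mm per year.
B spans 1430.4 / 0.354 = 4040.68 years; at 2 density bands per year that is 4040.68 × 2 ≈ 8081 density bands.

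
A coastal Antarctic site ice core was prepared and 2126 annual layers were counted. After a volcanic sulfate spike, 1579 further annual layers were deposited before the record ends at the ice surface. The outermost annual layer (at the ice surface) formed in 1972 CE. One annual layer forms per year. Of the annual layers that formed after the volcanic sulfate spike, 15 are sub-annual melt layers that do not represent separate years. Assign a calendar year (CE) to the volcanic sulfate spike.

408 CE

1579 annual layers post-date the volcanic sulfate spike.
1579 − 15 false = 1564 true annual layers after the volcanic sulfate spike.
Counting back 1564 years from 1972 CE places the volcanic sulfate spike in 1972 − 1564 = 408 CE.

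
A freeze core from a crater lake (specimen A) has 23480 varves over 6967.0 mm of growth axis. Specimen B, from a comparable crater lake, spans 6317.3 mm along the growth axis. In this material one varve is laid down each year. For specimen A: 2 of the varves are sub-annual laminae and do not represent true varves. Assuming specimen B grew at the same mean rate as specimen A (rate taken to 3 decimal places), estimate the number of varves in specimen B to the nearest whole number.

21270 varves

Specimen A: correcting the raw count gives 23480 − 2 = 23478 true varves.
A: Extension rate ≈ 6967.0 / 23478 = 0.297 mm/year.
Specimen B: 6317.3 mm / 0.297 mm per year = 21270.37 years ≈ 21270 varves.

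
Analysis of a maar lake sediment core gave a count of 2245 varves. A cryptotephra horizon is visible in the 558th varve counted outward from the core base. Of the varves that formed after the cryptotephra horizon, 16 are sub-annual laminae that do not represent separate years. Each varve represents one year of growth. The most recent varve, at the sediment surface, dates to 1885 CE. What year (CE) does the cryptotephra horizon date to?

The cryptotephra horizon sits at varve 558 from the core base, so 2245 − 558 = 1687 varves formed after it.
1687 − 16 false = 1671 true varves after the cryptotephra horizon.
The varve at the sediment surface is 1885 CE, so the cryptotephra horizon dates to 1885 − 1671 = 214 CE.

214 CE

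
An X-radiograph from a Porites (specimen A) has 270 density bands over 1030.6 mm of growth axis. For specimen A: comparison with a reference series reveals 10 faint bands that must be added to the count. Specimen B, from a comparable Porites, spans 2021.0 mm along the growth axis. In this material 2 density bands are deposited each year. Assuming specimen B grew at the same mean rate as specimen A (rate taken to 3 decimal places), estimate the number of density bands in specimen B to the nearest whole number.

549 density bands

Specimen A: correcting the raw count gives 270 + 10 = 280 true density bands.
Specimen A: dividing by 2 density bands per year: 280 / 2 = 140 years.
A: Mean rate = 1030.6 mm / 140 years ≈ 7.361 mm per year.
Specimen B: 2021.0 mm / 7.361 mm per year = 274.56 years; at 2 density bands per year that is 274.56 × 2 ≈ 549 density bands.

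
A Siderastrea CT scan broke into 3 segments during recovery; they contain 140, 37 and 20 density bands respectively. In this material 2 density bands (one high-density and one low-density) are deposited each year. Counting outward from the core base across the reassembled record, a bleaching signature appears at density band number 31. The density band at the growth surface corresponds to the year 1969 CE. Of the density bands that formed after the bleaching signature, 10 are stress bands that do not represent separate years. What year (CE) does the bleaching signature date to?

Total density bands = 140 + 37 + 20 = 197.
197 − 31 = 166 density bands lie beyond the bleaching signature toward the growth surface.
166 − 10 false = 156 true density bands after the bleaching signature.
Dividing by 2 density bands per year: 156 / 2 = 78 years.
1969 − 78 = 1891 CE.

1891 CE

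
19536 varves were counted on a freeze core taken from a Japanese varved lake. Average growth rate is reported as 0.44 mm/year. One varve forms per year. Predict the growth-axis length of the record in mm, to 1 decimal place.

8595.8 mm

19536 years of growth are recorded.
Length ≈ 0.44 × 19536 = 8595.8 mm.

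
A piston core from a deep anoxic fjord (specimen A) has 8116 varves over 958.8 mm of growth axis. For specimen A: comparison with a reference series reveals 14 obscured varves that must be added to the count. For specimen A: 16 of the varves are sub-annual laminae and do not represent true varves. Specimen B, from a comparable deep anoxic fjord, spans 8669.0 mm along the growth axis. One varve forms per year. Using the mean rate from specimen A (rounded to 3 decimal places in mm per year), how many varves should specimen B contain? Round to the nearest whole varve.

73466 varves

Specimen A: adjusted count: 8116 − 16 + 14 = 8114 varves.
A: Extension rate ≈ 958.8 / 8114 = 0.118 mm/year.
For B, 8669.0 / 0.118 = 73466.10 years ≈ 73466 varves.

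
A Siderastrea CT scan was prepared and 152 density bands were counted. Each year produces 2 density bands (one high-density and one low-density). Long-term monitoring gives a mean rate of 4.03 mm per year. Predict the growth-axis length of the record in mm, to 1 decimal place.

306.3 mm

With 2 density bands per year, 152 / 2 = 76 years.
Predicted length = 4.03 mm/year × 76 years = 306.3 mm.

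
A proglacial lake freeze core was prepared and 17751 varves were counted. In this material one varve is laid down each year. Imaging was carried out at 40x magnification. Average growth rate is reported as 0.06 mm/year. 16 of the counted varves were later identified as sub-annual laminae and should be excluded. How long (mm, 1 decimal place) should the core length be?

1064.1 mm

Adjusted count: 17751 − 16 = 17735 varves.
Length ≈ 0.06 × 17735 = 1064.1 mm.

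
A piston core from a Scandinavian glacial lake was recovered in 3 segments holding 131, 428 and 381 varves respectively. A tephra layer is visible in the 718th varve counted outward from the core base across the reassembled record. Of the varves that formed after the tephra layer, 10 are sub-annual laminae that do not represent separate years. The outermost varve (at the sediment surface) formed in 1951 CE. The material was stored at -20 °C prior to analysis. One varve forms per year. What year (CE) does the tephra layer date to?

Total varves = 131 + 428 + 381 = 940.
940 − 718 = 222 varves lie beyond the tephra layer toward the sediment surface.
Removing the 10 false varves leaves 222 − 10 = 212 true varves beyond the tephra layer.
The varve at the sediment surface is 1951 CE, so the tephra layer dates to 1951 − 212 = 1739 CE.

1739 CE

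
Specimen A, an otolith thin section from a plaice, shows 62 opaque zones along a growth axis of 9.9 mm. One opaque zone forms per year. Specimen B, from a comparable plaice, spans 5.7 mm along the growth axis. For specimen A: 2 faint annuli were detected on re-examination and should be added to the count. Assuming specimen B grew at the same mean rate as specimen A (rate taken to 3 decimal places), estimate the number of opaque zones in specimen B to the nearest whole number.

Specimen A: true opaque zone count = 62 + 2 = 64.
A: Extension rate ≈ 9.9 / 64 = 0.155 mm/year.
B spans 5.7 / 0.155 = 36.77 years ≈ 37 opaque zones.

37 opaque zones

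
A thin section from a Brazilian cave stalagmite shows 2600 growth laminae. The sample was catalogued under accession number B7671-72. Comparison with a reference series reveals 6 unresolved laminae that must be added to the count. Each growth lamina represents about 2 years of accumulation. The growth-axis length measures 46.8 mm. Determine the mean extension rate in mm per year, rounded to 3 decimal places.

0.009 mm per year

Correcting the raw count gives 2600 + 6 = 2606 true growth laminae.
Multiplying by 2 years per growth lamina: 2606 × 2 = 5212 years.
Mean rate = 46.8 mm / 5212 years ≈ 0.009 mm per year.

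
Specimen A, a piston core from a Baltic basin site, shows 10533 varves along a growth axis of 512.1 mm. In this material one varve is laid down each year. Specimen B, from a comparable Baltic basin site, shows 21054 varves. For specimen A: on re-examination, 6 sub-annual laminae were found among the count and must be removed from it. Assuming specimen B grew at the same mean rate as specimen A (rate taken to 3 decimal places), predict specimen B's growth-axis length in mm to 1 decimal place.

Specimen A: after corrections the count is 10533 − 6 = 10527 varves.
A: Mean rate = 512.1 mm / 10527 years ≈ 0.049 mm/yr.
B's length ≈ 0.049 × 21054 = 1031.6 mm.

1031.6 mm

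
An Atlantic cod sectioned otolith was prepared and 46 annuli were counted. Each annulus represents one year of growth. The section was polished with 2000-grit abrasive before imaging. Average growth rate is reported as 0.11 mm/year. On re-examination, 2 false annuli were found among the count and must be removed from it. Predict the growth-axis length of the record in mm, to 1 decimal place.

4.8 mm

Adjusted count: 46 − 2 = 44 annuli.
44 years at 0.11 mm/year gives 0.11 × 44 = 4.8 mm.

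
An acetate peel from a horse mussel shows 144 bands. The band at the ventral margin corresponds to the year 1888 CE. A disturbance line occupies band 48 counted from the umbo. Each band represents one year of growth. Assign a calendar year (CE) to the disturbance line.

144 − 48 = 96 bands lie beyond the disturbance line toward the ventral margin.
The band at the ventral margin is 1888 CE, so the disturbance line dates to 1888 − 96 = 1792 CE.

1792 CE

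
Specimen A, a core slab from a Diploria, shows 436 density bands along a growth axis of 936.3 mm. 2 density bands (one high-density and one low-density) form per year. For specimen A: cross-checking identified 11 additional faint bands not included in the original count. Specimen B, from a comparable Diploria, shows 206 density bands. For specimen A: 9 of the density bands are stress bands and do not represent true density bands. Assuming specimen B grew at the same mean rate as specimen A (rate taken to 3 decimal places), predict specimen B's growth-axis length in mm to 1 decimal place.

440.3 mm

Specimen A: correcting the raw count gives 436 − 9 + 11 = 438 true density bands.
Specimen A: dividing by 2 density bands per year: 438 / 2 = 219 years.
A: Extension rate ≈ 936.3 / 219 = 4.275 mm/yr.
Specimen B: with 2 density bands per year, 206 / 2 = 103 years. Length of B = 4.275 × 103 = 440.3 mm.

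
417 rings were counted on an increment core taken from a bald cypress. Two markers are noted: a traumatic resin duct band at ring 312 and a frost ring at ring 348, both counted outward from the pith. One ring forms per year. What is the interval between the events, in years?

36 years

348 − 312 = 36 rings lie between the two events.
That is 36 years at one ring per year.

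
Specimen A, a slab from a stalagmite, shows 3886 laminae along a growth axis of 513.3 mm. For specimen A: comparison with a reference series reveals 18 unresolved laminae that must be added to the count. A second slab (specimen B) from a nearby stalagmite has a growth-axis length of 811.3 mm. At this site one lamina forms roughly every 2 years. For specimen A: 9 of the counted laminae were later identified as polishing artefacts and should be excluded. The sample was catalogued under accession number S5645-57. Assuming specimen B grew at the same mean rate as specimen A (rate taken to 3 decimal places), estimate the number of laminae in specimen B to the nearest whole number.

Specimen A: after corrections the count is 3886 − 9 + 18 = 3895 laminae.
Specimen A: at 2 years per lamina, 3895 × 2 = 7790 years.
A: 513.3 mm over 7790 years gives 513.3 / 7790 ≈ 0.066 mm/year.
Specimen B: 811.3 mm / 0.066 mm per year = 12292.42 years; at 2 years per lamina that is 12292.42 / 2 ≈ 6146 laminae.

6146 laminae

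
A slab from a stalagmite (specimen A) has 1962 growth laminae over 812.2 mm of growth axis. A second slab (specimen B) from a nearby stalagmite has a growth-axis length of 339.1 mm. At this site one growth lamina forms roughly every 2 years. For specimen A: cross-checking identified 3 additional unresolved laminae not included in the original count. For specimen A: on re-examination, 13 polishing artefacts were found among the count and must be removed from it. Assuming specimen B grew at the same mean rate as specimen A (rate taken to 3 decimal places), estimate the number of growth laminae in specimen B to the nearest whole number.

815 growth laminae

Specimen A: correcting the raw count gives 1962 − 13 + 3 = 1952 true growth laminae.
Specimen A: multiplying by 2 years per growth lamina: 1952 × 2 = 3904 years.
A: Extension rate ≈ 812.2 / 3904 = 0.208 mm/year.
For B, 339.1 / 0.208 = 1630.29 years; at 2 years per growth lamina that is 1630.29 / 2 ≈ 815 growth laminae.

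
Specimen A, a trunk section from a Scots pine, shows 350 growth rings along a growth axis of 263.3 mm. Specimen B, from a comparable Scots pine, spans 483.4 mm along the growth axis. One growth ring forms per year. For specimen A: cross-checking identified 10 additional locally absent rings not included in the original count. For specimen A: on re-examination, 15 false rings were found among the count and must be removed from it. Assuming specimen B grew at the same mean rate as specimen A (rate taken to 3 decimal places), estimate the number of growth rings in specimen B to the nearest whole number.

634 growth rings

Specimen A: after corrections the count is 350 − 15 + 10 = 345 growth rings.
A: Extension rate ≈ 263.3 / 345 = 0.763 mm/yr.
For B, 483.4 / 0.763 = 633.55 years ≈ 634 growth rings.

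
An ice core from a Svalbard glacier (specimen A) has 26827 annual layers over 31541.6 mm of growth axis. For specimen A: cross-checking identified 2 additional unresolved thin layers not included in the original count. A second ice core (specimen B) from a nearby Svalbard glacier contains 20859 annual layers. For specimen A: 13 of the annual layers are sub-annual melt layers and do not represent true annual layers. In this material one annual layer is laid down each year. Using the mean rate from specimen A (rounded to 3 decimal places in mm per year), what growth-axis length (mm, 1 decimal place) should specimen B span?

24530.2 mm

Specimen A: true annual layer count = 26827 − 13 + 2 = 26816.
A: Extension rate ≈ 31541.6 / 26816 = 1.176 mm per year.
For B, 1.176 mm/year × 20859 years = 24530.2 mm.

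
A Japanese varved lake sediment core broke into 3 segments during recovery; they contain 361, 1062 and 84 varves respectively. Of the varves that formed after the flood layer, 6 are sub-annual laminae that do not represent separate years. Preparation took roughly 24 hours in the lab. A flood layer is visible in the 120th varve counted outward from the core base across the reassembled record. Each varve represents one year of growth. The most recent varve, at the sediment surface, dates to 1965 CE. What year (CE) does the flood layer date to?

Total varves = 361 + 1062 + 84 = 1507.
The flood layer sits at varve 120 from the core base, so 1507 − 120 = 1387 varves formed after it.
1387 − 6 false = 1381 true varves after the flood layer.
Counting back 1381 years from 1965 CE places the flood layer in 1965 − 1381 = 584 CE.

584 CE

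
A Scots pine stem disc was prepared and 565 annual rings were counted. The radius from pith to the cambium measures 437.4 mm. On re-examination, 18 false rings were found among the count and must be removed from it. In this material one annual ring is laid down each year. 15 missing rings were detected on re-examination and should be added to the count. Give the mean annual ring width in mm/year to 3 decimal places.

0.778 mm/year

After corrections the count is 565 − 18 + 15 = 562 annual rings.
Extension rate ≈ 437.4 / 562 = 0.778 mm/year.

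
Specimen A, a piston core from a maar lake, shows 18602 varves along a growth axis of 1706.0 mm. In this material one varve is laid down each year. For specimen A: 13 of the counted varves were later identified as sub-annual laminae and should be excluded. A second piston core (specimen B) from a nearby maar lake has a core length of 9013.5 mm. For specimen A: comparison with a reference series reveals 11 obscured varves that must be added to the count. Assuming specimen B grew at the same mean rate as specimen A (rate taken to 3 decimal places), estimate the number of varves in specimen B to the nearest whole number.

Specimen A: adjusted count: 18602 − 13 + 11 = 18600 varves.
A: Mean rate = 1706.0 mm / 18600 years ≈ 0.092 mm/yr.
Specimen B: 9013.5 mm / 0.092 mm per year = 97972.83 years ≈ 97973 varves.

97973 varves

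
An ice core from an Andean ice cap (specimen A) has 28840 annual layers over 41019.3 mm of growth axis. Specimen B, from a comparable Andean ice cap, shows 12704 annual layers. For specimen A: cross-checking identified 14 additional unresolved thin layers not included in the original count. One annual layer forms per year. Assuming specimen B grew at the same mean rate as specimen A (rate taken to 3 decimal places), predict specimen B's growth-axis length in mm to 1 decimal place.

18065.1 mm

Specimen A: after corrections the count is 28840 + 14 = 28854 annual layers.
A: Extension rate ≈ 41019.3 / 28854 = 1.422 mm/yr.
B's length ≈ 1.422 × 12704 = 18065.1 mm.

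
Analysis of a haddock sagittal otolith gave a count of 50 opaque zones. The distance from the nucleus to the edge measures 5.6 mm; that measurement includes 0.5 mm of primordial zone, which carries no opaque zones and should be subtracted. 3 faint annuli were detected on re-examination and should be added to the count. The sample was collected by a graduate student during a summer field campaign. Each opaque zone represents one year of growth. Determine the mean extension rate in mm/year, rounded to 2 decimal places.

0.10 mm/year

After corrections the count is 50 + 3 = 53 opaque zones.
The growth record spans 5.6 − 0.5 = 5.1 mm.
Mean rate = 5.1 mm / 53 years ≈ 0.10 mm/year.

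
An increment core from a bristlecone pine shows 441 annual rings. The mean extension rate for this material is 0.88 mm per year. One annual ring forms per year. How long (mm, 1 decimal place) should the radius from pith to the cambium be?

The record spans 441 years at 0.88 mm per year.
Length ≈ 0.88 × 441 = 388.1 mm.

388.1 mm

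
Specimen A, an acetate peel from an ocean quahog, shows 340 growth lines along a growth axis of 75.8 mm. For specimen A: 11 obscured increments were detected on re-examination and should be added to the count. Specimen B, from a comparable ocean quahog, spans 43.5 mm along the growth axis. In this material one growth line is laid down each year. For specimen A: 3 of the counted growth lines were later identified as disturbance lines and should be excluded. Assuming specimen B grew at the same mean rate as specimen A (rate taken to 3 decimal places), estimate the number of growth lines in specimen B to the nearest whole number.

200 growth lines

Specimen A: adjusted count: 340 − 3 + 11 = 348 growth lines.
A: 75.8 mm over 348 years gives 75.8 / 348 ≈ 0.218 mm/year.
B spans 43.5 / 0.218 = 199.54 years ≈ 200 growth lines.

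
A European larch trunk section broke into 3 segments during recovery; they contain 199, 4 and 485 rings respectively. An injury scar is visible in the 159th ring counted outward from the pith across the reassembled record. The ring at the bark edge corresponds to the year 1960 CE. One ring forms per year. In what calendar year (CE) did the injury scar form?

Total rings = 199 + 4 + 485 = 688.
688 − 159 = 529 rings lie beyond the injury scar toward the bark edge.
1960 − 529 = 1431 CE.

1431 CE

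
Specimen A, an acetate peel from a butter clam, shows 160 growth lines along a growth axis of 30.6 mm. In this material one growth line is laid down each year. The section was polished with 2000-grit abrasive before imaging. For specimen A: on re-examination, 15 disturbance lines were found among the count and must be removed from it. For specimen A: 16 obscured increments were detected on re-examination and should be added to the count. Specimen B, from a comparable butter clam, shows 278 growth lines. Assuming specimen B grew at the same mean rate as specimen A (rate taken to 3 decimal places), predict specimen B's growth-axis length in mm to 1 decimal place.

Specimen A: adjusted count: 160 − 15 + 16 = 161 growth lines.
A: Extension rate ≈ 30.6 / 161 = 0.190 mm per year.
B's length ≈ 0.190 × 278 = 52.8 mm.

52.8 mm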